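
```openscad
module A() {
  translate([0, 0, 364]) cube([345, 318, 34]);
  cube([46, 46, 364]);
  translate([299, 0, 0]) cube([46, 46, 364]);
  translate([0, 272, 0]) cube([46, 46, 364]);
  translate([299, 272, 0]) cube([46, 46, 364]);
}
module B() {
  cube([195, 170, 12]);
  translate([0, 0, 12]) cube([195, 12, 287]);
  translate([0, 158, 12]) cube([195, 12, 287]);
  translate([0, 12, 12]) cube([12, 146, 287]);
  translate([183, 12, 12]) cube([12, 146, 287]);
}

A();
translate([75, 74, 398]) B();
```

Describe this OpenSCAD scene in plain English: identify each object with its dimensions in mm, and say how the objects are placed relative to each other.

A is a four-legged stool. The seat is 345×318 mm, 34 mm thick, top at z = 398 mm. It stands on four square legs, each 46×46 mm in cross-section, from z = 0 to the seat underside, each flush with a corner of the seat.

B is an open-topped rectangular box: outside dimensions 195×170×299 mm, with a uniform wall and base thickness of 12 mm. The base is a full 195×170 slab on the floor; four walls sit on top of the base. The front and back walls (the −y and +y sides) span the full width; the two side walls fit between them.

The open box is on top of the stool, centred.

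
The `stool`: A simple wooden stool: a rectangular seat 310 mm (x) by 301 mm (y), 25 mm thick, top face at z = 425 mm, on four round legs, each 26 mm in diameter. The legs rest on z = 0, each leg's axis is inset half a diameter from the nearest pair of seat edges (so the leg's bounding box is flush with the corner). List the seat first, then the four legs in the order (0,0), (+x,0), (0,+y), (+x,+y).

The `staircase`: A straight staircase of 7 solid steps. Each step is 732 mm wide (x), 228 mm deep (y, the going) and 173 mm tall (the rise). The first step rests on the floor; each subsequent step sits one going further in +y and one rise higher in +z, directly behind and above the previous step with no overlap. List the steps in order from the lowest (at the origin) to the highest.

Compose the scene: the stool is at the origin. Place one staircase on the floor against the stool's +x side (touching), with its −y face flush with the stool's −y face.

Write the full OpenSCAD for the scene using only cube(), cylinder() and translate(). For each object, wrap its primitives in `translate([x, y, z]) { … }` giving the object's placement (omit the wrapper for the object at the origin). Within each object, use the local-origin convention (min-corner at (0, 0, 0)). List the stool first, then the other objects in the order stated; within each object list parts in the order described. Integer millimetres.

translate([0, 0, 400]) cube([310, 301, 25]);
translate([13, 13, 0]) cylinder(h = 400, r = 13);
translate([297, 13, 0]) cylinder(h = 400, r = 13);
translate([13, 288, 0]) cylinder(h = 400, r = 13);
translate([297, 288, 0]) cylinder(h = 400, r = 13);
translate([310, 0, 0]) {
  cube([732, 228, 173]);
  translate([0, 228, 173]) cube([732, 228, 173]);
  translate([0, 456, 346]) cube([732, 228, 173]);
  translate([0, 684, 519]) cube([732, 228, 173]);
  translate([0, 912, 692]) cube([732, 228, 173]);
  translate([0, 1140, 865]) cube([732, 228, 173]);
  translate([0, 1368, 1038]) cube([732, 228, 173]);
}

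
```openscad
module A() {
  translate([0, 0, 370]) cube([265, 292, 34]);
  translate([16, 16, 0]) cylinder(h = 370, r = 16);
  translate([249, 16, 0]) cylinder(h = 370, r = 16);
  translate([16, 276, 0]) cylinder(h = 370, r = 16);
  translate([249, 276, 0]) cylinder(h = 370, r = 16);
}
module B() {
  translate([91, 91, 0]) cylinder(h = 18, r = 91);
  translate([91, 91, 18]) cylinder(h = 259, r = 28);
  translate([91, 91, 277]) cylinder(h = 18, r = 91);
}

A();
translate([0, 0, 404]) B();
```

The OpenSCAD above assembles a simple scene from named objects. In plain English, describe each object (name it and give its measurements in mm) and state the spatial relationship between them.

A is a four-legged stool. The seat is a 265×292×34 mm slab whose top surface is at z = 404 mm; four round legs, each 32 mm in diameter, run from the floor (z = 0) to the underside of the seat, each leg's axis is inset half a diameter from the nearest pair of seat edges (so the leg's bounding box is flush with the corner).

B is a spool: two coaxial disc flanges of radius 91 mm and thickness 18 mm, joined by a core cylinder of radius 28 mm and height 259 mm. The lower flange rests on z = 0 and the three cylinders share a vertical axis.

The spool is on top of the stool.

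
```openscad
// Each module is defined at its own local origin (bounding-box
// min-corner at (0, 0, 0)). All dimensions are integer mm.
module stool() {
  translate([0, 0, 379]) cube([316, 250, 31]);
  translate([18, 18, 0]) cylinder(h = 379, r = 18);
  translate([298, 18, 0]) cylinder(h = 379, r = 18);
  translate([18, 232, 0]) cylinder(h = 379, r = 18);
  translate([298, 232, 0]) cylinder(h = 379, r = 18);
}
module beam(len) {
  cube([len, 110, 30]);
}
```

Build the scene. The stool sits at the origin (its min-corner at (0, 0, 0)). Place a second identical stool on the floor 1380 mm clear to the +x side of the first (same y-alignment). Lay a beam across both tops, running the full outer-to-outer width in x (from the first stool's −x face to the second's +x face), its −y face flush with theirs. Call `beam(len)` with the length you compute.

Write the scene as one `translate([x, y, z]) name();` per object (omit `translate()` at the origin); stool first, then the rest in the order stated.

stool();
translate([1696, 0, 0]) stool();
translate([0, 0, 410]) beam(2012);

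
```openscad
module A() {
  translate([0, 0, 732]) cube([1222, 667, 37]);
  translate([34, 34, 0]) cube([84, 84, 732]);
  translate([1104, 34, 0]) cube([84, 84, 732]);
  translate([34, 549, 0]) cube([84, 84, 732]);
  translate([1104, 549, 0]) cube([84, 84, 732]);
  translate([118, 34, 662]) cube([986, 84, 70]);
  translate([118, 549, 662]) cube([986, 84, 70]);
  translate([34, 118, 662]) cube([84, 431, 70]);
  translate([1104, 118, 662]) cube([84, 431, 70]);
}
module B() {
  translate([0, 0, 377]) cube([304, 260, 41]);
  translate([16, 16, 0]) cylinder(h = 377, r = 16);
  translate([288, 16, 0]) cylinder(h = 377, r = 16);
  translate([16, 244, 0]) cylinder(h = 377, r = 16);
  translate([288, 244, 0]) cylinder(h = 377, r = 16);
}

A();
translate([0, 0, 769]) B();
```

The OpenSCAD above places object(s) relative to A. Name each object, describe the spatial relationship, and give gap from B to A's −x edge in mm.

The stool's min-x is at 0; the table's min-x is 0; gap = 0 mm.

A is a table. B is a stool. The stool is on top of the table. The gap from the stool to the table's −x edge is 0 mm.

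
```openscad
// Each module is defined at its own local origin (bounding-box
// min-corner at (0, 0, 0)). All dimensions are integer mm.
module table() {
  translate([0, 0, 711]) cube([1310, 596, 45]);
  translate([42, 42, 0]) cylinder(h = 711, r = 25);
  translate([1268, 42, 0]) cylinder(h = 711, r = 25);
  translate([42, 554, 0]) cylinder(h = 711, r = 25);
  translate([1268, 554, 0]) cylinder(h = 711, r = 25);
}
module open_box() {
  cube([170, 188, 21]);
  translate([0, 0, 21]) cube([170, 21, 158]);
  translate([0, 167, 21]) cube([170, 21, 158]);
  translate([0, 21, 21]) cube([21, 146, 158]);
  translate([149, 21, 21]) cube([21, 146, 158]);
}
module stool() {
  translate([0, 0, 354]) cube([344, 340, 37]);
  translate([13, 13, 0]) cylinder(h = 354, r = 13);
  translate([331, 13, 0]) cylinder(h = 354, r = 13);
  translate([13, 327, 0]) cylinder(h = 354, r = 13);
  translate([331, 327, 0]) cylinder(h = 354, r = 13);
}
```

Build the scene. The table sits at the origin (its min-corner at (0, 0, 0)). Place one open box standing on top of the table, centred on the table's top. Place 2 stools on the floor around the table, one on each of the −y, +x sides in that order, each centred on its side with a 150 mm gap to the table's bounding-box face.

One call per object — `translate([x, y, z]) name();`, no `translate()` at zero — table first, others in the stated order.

table();
translate([570, 204, 756]) open_box();
translate([483, -490, 0]) stool();
translate([1460, 128, 0]) stool();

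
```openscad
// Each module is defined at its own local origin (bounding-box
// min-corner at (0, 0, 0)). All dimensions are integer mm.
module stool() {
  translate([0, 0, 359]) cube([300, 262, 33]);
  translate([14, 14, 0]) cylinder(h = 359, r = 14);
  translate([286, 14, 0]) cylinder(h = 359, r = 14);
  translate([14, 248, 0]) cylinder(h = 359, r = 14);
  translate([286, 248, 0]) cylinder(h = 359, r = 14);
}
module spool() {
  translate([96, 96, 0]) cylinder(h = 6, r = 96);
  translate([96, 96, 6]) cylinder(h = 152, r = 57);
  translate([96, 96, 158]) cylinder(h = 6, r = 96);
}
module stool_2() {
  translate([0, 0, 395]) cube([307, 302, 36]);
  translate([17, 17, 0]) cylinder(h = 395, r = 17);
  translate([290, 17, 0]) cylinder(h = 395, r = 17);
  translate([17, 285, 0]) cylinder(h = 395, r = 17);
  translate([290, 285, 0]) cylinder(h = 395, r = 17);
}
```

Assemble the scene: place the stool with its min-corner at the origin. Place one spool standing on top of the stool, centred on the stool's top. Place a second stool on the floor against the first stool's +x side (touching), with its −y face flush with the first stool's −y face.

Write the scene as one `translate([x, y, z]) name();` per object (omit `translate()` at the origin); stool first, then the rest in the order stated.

stool();
translate([54, 35, 392]) spool();
translate([300, 0, 0]) stool_2();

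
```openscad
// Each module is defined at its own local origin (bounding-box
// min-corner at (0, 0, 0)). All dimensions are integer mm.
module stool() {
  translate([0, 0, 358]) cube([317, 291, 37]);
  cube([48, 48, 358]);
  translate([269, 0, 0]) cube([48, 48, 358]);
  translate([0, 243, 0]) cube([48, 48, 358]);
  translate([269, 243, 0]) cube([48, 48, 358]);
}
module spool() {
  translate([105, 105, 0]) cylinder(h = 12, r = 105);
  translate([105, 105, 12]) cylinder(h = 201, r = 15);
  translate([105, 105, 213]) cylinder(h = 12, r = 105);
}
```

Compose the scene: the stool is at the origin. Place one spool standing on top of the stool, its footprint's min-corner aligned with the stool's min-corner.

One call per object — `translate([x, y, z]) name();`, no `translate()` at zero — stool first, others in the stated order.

stool();
translate([0, 0, 395]) spool();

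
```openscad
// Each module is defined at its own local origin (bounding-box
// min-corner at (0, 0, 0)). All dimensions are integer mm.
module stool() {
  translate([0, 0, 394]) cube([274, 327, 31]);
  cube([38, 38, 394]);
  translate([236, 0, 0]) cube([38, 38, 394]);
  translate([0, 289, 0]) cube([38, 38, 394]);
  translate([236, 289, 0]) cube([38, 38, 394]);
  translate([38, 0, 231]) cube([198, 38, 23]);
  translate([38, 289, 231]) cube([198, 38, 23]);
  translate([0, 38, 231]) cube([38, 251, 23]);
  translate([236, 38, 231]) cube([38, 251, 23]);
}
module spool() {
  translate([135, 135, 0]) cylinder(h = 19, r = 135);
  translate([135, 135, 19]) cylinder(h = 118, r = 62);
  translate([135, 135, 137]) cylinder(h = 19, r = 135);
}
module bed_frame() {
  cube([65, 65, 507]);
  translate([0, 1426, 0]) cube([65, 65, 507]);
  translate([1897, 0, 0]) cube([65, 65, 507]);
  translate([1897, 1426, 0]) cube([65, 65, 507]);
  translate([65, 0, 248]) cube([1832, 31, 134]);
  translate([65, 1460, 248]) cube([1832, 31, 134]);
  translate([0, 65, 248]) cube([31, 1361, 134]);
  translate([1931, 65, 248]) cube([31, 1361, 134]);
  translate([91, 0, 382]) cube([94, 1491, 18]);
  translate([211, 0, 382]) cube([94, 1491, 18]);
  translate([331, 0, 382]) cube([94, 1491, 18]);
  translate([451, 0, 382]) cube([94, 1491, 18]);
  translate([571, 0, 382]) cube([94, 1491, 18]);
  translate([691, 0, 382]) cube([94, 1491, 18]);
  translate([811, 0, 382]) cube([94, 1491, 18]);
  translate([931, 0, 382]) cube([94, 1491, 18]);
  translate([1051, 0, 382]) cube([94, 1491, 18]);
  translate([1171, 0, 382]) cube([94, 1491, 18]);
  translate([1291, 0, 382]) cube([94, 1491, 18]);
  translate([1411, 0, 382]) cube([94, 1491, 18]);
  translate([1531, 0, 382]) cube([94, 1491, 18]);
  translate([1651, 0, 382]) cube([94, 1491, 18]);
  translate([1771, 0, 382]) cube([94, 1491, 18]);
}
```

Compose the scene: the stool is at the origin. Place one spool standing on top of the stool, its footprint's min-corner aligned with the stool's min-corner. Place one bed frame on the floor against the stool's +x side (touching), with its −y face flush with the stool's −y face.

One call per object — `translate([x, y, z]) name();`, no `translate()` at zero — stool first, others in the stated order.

stool();
translate([0, 0, 425]) spool();
translate([274, 0, 0]) bed_frame();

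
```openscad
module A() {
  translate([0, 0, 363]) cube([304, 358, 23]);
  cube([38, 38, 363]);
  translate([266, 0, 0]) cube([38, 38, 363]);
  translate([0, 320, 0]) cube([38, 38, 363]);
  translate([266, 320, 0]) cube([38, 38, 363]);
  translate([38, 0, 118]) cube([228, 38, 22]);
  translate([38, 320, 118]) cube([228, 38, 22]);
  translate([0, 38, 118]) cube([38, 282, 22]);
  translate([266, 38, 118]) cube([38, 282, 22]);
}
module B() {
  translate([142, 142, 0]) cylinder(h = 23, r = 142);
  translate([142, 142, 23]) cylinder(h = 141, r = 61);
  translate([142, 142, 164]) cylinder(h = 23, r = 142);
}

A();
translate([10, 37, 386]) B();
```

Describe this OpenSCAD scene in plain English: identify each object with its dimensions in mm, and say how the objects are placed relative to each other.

A is a four-legged stool. The seat is 304×358 mm, 23 mm thick, top at z = 386 mm. It stands on four square legs, each 38×38 mm in cross-section, from z = 0 to the seat underside, each flush with a corner of the seat. Four stretchers, 38 mm wide and 22 mm tall, connect adjacent legs with their undersides at z = 118 mm, each running between the inner faces of the legs it joins and aligned with the legs' outer faces on the other axis.

B is a spool: two coaxial disc flanges of radius 142 mm and thickness 23 mm, joined by a core cylinder of radius 61 mm and height 141 mm. The lower flange rests on z = 0 and the three cylinders share a vertical axis.

The spool is on top of the stool, centred.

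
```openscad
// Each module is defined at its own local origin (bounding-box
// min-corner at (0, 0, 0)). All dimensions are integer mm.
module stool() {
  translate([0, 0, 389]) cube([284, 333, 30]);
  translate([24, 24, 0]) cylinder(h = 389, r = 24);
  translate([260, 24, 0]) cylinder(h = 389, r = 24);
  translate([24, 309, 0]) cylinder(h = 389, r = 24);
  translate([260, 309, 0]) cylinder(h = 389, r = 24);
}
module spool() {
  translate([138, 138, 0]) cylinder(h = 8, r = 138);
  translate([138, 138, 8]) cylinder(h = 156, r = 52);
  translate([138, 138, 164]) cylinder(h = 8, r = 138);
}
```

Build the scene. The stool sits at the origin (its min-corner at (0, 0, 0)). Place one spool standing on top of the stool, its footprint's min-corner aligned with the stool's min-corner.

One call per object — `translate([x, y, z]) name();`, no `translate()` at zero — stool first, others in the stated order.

stool();
translate([0, 0, 419]) spool();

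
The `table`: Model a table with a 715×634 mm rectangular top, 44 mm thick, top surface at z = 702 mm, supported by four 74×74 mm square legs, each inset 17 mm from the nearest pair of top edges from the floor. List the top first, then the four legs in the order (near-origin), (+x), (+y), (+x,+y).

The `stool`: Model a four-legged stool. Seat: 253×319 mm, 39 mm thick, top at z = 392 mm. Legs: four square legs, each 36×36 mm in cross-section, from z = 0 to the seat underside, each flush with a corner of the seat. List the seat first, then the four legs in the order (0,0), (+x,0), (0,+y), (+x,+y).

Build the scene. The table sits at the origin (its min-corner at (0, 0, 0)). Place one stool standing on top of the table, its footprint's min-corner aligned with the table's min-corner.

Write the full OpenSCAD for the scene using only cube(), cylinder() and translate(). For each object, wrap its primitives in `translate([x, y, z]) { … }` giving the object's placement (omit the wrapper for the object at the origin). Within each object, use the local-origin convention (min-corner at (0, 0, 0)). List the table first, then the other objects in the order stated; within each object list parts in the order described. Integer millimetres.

translate([0, 0, 658]) cube([715, 634, 44]);
translate([17, 17, 0]) cube([74, 74, 658]);
translate([624, 17, 0]) cube([74, 74, 658]);
translate([17, 543, 0]) cube([74, 74, 658]);
translate([624, 543, 0]) cube([74, 74, 658]);
translate([0, 0, 702]) {
  translate([0, 0, 353]) cube([253, 319, 39]);
  cube([36, 36, 353]);
  translate([217, 0, 0]) cube([36, 36, 353]);
  translate([0, 283, 0]) cube([36, 36, 353]);
  translate([217, 283, 0]) cube([36, 36, 353]);
}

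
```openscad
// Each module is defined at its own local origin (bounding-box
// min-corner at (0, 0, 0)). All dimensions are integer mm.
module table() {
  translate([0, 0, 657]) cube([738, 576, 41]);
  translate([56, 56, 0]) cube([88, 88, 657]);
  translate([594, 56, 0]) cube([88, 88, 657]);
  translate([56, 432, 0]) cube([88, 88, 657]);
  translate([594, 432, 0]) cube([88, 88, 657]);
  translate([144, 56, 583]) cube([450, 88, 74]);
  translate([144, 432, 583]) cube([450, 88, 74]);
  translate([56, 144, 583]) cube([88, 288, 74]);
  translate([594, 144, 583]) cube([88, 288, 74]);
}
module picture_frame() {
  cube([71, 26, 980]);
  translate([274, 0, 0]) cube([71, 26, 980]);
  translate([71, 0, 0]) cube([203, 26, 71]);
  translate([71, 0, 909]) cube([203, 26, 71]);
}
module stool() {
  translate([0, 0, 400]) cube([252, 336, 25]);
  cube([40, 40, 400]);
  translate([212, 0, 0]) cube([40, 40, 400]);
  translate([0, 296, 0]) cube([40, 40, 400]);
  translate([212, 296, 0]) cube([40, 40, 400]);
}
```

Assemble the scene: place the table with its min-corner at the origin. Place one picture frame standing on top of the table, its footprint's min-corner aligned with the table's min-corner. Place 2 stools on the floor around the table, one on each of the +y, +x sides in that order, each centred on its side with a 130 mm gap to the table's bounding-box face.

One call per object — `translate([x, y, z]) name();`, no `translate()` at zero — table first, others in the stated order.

table();
translate([0, 0, 698]) picture_frame();
translate([243, 706, 0]) stool();
translate([868, 120, 0]) stool();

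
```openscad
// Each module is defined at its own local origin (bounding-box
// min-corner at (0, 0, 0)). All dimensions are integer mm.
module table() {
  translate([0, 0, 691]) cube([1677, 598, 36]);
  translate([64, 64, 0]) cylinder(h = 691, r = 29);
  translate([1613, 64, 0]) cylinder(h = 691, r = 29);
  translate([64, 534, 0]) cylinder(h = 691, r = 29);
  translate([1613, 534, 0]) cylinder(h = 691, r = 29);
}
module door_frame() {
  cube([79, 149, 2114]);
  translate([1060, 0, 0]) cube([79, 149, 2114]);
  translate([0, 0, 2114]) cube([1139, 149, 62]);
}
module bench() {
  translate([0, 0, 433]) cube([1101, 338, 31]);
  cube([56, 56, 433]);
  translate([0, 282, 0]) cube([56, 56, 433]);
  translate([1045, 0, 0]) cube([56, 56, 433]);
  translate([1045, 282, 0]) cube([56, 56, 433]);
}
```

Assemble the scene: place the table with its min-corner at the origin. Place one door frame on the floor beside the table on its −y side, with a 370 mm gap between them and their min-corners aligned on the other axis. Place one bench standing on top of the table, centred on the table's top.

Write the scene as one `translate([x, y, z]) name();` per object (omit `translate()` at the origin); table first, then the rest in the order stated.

table();
translate([0, -519, 0]) door_frame();
translate([288, 130, 727]) bench();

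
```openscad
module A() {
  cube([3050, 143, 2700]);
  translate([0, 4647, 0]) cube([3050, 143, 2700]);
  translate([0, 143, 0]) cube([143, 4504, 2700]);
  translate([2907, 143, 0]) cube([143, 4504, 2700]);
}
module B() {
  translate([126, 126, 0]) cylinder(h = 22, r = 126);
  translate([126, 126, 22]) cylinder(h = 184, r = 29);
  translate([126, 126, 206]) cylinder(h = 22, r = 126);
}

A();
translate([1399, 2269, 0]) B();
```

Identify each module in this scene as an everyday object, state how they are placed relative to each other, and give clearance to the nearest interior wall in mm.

A is a house frame. B is a spool. The spool sits inside the house frame, centred. The clearance to the nearest interior wall is 1256 mm.

Clearances: x = 1256, y = 2126; minimum 1256 mm.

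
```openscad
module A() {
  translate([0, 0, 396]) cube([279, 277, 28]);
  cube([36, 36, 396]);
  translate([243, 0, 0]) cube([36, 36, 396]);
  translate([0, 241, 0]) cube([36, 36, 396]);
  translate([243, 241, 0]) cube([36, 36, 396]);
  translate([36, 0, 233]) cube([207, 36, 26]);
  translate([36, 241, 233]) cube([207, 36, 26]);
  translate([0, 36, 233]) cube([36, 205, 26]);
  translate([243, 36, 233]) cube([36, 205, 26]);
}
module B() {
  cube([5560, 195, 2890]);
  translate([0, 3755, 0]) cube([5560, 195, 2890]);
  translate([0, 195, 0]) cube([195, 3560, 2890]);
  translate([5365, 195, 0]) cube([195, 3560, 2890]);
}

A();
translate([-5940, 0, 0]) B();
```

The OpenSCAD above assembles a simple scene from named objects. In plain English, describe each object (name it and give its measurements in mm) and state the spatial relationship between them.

A is a four-legged stool. The seat is a 279×277×28 mm slab whose top surface is at z = 424 mm; four square legs, each 36×36 mm in cross-section, run from the floor (z = 0) to the underside of the seat, each flush with a corner of the seat. Four stretchers, 36 mm wide and 26 mm tall, connect adjacent legs with their undersides at z = 233 mm, each running between the inner faces of the legs it joins and aligned with the legs' outer faces on the other axis.

B is a box-shaped house frame (walls only): outside footprint 5560×3950 mm, wall height 2890 mm, wall thickness 195 mm. The two y-facing walls run the full x-width; the two x-facing walls fit between the inner faces of the y-facing walls.

The house frame is on the floor beside the stool on its −x side.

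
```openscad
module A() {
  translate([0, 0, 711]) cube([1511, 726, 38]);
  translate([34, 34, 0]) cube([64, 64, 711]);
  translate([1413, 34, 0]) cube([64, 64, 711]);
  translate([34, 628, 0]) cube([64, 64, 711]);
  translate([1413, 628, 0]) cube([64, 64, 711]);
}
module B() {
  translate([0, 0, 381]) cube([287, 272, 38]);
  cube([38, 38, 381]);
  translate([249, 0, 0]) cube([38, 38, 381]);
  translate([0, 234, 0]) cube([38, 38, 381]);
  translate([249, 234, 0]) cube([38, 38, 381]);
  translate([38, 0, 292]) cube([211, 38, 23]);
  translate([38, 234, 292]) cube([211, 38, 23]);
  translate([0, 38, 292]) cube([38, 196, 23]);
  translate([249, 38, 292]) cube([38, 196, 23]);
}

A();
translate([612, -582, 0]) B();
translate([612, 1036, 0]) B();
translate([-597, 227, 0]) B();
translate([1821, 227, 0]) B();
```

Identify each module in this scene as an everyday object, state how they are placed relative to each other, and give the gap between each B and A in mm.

Each stool's nearest face is 310 mm from the table's bounding box.

A is a table. B is a stool. Four stools sit around the table at the −y, +y, −x, +x sides. The gap between each stool and the table is 310 mm.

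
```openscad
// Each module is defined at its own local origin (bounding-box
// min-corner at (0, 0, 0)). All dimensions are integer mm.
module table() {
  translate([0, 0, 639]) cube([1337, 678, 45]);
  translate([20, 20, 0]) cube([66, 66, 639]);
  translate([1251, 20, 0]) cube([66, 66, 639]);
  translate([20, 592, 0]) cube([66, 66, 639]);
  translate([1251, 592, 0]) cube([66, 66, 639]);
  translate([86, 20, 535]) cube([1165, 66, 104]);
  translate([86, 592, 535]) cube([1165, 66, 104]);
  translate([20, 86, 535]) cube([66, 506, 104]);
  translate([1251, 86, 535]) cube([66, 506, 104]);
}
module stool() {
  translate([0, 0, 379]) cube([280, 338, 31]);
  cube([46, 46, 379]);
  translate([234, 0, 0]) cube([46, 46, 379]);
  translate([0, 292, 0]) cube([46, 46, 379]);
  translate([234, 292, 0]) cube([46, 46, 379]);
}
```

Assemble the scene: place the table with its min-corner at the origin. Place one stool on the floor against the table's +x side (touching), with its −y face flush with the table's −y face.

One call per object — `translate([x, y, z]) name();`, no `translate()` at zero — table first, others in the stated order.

table();
translate([1337, 0, 0]) stool();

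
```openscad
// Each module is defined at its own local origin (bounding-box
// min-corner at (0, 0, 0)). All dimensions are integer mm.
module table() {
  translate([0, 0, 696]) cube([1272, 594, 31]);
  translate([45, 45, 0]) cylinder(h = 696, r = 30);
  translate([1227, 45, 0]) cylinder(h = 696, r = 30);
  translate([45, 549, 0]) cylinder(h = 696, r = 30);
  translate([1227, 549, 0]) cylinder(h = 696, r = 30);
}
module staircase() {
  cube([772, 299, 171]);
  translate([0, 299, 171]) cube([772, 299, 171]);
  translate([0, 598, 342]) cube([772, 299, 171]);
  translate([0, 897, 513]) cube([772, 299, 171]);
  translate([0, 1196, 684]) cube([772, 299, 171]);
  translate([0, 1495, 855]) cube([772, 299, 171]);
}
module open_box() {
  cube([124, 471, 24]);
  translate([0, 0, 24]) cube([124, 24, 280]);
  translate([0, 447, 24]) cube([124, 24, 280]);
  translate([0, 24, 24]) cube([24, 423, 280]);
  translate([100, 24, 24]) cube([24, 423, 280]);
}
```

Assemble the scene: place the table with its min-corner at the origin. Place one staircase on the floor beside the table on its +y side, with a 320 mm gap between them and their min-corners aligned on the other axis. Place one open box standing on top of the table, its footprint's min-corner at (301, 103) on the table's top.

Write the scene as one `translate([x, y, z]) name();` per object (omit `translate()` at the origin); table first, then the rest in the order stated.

table();
translate([0, 914, 0]) staircase();
translate([301, 103, 727]) open_box();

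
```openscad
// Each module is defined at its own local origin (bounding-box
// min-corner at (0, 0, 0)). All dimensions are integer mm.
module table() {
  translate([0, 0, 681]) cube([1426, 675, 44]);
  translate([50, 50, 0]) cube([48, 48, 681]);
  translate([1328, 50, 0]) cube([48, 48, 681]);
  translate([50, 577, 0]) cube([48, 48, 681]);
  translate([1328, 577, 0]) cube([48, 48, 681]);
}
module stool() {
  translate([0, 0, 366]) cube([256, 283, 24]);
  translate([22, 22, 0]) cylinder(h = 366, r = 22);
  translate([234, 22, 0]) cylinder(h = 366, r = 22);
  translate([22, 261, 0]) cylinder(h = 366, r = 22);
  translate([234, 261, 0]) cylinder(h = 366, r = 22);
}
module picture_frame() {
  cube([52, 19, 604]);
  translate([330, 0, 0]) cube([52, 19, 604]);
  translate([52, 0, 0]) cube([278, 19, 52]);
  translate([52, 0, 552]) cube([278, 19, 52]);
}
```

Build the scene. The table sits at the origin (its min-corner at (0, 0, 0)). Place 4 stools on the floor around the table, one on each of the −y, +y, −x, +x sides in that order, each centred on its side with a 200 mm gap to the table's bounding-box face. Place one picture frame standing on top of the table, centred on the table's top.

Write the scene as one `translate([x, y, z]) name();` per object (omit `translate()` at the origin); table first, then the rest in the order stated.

table();
translate([585, -483, 0]) stool();
translate([585, 875, 0]) stool();
translate([-456, 196, 0]) stool();
translate([1626, 196, 0]) stool();
translate([522, 328, 725]) picture_frame();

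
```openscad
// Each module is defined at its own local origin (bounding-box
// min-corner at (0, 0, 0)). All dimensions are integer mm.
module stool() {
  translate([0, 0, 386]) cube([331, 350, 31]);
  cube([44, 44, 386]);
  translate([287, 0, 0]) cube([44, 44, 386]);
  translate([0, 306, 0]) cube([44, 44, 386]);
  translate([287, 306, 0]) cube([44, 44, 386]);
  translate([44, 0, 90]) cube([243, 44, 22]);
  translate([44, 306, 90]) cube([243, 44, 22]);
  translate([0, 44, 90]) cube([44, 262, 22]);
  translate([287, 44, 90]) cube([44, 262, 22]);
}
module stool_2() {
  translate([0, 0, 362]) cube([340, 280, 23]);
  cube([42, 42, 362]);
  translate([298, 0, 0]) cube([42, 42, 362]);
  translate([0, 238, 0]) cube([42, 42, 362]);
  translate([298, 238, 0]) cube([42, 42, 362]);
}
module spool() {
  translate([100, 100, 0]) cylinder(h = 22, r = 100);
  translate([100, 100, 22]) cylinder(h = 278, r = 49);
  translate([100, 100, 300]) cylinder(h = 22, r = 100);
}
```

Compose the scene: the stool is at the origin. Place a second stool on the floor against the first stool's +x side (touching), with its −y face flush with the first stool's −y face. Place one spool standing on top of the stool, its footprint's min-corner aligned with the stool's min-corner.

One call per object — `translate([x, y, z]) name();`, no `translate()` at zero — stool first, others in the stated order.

stool();
translate([331, 0, 0]) stool_2();
translate([0, 0, 417]) spool();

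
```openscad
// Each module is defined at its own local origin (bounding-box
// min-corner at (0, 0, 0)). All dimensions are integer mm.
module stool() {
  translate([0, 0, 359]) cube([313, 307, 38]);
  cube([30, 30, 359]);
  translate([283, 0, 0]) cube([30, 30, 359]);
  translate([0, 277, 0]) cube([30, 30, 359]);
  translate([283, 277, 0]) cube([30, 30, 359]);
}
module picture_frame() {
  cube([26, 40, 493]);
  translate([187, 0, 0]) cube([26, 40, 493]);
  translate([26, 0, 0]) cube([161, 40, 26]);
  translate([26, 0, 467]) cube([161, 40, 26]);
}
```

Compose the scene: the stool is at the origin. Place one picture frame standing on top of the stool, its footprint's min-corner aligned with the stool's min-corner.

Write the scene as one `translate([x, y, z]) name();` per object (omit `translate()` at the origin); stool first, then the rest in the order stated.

stool();
translate([0, 0, 397]) picture_frame();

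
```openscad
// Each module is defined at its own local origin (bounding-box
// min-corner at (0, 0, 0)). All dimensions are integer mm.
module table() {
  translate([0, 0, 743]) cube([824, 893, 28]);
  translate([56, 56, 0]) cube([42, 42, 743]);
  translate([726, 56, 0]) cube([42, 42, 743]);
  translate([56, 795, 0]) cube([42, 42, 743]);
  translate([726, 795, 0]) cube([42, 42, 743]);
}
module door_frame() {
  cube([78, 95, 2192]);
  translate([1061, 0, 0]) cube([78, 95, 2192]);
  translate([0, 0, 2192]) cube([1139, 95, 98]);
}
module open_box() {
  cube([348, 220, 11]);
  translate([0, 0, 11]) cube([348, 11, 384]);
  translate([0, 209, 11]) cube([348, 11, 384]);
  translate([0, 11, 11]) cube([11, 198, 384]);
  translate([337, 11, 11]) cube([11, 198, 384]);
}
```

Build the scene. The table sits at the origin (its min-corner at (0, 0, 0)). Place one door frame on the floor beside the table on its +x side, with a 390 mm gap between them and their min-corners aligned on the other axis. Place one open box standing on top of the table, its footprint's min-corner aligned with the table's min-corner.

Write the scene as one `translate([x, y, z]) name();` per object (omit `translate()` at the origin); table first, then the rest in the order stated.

table();
translate([1214, 0, 0]) door_frame();
translate([0, 0, 771]) open_box();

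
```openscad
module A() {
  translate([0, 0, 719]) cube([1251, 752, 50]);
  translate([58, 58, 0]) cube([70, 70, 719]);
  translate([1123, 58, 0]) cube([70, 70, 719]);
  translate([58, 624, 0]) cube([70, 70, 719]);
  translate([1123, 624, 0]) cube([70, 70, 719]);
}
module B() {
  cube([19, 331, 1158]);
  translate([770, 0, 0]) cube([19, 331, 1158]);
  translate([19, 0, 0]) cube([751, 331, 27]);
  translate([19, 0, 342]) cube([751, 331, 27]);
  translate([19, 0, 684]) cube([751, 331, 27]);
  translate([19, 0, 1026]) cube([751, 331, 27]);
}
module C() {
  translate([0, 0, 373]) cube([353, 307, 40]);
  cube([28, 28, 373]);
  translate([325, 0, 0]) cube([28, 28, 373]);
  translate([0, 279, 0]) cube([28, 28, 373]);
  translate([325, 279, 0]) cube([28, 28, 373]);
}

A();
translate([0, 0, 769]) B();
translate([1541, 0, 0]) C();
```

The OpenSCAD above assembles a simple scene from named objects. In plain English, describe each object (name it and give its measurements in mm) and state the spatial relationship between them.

A is a table with a 1251×752 mm rectangular top, 50 mm thick, top surface at z = 769 mm, supported by four 70×70 mm square legs, each inset 58 mm from the nearest pair of top edges, running from the floor.

B is an open bookshelf. Two side panels, each 19 mm thick, 331 mm deep and 1158 mm tall, stand 789 mm apart (outside-to-outside). Between them sit 4 shelves, each 27 mm thick and 331 mm deep, spanning the full gap between the sides. The bottom shelf rests on the floor (its underside at z = 0) and the clear gap between one shelf's top and the next shelf's underside is 315 mm.

C is a four-legged stool. The seat is a 353×307×40 mm slab whose top surface is at z = 413 mm; four square legs, each 28×28 mm in cross-section, run from the floor (z = 0) to the underside of the seat, each flush with a corner of the seat.

The bookshelf is on top of the table. The stool is on the floor beside the table on its +x side.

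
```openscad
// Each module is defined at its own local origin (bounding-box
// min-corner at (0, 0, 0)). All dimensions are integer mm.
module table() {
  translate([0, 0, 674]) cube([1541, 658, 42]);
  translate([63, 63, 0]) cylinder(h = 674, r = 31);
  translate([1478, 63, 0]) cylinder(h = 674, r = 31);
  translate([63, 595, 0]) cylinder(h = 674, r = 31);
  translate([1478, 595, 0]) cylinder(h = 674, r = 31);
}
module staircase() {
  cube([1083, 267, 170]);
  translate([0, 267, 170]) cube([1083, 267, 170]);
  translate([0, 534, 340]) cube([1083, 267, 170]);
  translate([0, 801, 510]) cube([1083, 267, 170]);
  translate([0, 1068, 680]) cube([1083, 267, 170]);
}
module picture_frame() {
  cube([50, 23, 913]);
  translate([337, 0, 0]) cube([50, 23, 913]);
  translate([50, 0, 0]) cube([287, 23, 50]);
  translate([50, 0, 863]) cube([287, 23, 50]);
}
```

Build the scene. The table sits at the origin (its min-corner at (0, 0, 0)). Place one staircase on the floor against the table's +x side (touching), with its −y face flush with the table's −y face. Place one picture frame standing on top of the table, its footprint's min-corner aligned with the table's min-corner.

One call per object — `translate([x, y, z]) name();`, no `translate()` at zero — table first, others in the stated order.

table();
translate([1541, 0, 0]) staircase();
translate([0, 0, 716]) picture_frame();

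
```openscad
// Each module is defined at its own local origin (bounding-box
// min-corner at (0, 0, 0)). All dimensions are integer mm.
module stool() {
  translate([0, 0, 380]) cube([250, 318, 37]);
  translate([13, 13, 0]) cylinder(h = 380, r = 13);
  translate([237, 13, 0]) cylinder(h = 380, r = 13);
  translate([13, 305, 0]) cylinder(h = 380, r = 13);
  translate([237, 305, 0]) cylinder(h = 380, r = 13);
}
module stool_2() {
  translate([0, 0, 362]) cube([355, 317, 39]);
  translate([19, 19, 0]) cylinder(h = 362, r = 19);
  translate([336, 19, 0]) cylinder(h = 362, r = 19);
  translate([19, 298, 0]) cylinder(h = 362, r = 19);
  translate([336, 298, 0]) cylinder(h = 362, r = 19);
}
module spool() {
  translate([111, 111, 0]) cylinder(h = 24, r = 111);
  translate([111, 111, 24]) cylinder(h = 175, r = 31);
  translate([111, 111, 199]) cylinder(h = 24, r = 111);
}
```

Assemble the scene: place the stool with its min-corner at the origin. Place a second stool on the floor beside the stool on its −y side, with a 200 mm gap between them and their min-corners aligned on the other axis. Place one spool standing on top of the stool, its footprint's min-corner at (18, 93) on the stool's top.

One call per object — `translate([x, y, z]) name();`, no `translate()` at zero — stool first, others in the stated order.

stool();
translate([0, -517, 0]) stool_2();
translate([18, 93, 417]) spool();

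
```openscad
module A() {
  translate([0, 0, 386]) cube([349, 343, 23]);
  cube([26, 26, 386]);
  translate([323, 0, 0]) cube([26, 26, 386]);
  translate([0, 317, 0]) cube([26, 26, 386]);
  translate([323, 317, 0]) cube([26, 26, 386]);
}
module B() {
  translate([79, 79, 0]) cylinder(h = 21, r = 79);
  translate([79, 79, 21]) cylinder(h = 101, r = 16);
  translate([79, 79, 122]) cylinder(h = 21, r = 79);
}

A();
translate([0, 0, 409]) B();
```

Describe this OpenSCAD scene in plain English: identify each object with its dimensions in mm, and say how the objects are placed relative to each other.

A is a four-legged stool. The seat is 349×343 mm, 23 mm thick, top at z = 409 mm. It stands on four square legs, each 26×26 mm in cross-section, from z = 0 to the seat underside, each flush with a corner of the seat.

B is a spool: two coaxial disc flanges of radius 79 mm and thickness 21 mm, joined by a core cylinder of radius 16 mm and height 101 mm. The lower flange rests on z = 0 and the three cylinders share a vertical axis.

The spool is on top of the stool.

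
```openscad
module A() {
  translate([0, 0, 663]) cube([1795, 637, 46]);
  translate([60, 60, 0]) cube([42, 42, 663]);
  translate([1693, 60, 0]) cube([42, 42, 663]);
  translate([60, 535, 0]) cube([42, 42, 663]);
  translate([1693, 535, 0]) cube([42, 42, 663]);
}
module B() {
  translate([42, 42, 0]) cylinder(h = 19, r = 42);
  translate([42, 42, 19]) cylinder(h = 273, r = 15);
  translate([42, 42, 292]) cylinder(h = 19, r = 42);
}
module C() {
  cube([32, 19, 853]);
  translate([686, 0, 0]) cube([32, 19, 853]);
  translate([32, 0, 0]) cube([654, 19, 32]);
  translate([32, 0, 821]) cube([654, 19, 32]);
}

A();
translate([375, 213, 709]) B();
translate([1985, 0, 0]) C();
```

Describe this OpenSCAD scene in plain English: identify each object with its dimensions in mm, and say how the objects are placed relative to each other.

A is a rectangular dining table. The top is 1795×637×46 mm with its upper surface at z = 709 mm. It stands on four 42×42 mm square legs, each inset 60 mm from the nearest pair of top edges, running from the floor to the underside of the top.

B is a spool: two coaxial disc flanges of radius 42 mm and thickness 19 mm, joined by a core cylinder of radius 15 mm and height 273 mm. The lower flange rests on z = 0 and the three cylinders share a vertical axis.

C is a picture frame with a 654×789 mm rectangular opening (x by z) and a uniform 32 mm border on every side. Frame depth is 19 mm along y. It is built from two vertical stiles running the full outside height and two horizontal rails spanning the gap between the stiles.

The spool is on top of the table. The picture frame is on the floor beside the table on its +x side.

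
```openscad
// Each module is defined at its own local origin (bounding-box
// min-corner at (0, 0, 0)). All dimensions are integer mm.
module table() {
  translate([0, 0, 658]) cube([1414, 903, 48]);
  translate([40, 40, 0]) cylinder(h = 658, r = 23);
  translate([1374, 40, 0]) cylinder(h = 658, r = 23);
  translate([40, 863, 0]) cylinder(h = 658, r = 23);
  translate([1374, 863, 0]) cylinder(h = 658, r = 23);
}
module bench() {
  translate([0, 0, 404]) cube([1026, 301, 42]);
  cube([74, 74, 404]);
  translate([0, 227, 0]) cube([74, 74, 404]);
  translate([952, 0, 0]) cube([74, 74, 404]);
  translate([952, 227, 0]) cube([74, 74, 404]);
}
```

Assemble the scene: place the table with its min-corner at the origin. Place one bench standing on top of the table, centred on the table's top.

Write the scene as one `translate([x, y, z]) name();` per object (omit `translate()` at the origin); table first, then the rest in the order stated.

table();
translate([194, 301, 706]) bench();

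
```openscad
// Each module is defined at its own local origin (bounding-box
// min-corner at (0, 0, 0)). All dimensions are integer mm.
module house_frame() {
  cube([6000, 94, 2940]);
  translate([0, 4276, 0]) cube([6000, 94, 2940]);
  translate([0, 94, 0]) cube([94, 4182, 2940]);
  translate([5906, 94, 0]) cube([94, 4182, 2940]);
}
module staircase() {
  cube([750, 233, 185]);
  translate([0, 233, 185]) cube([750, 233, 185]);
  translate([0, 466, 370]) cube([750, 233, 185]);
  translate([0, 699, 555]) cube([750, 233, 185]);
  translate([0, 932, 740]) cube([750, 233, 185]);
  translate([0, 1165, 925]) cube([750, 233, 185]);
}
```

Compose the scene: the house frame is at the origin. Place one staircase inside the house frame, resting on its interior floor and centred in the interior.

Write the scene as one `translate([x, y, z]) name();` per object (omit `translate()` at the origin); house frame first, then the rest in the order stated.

house_frame();
translate([2625, 1486, 0]) staircase();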